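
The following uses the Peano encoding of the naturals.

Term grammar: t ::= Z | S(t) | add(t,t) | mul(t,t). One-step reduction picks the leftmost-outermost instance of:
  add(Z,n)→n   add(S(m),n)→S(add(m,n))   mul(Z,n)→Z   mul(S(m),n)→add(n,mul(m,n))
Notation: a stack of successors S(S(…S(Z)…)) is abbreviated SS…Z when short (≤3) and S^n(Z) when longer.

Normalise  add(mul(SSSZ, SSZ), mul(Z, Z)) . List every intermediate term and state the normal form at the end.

  start: add(mul(SSSZ, SSZ), mul(Z, Z))
  step 1: add(add(SSZ, mul(SSZ, SSZ)), mul(Z, Z))
  step 2: add(S(add(SZ, mul(SSZ, SSZ))), mul(Z, Z))
  step 3: S(add(add(SZ, mul(SSZ, SSZ)), mul(Z, Z)))
  step 4: S(add(S(add(Z, mul(SSZ, SSZ))), mul(Z, Z)))
  step 5: S(S(add(add(Z, mul(SSZ, SSZ)), mul(Z, Z))))
  step 6: S(S(add(mul(SSZ, SSZ), mul(Z, Z))))
  step 7: S(S(add(add(SSZ, mul(SZ, SSZ)), mul(Z, Z))))
  step 8: S(S(add(S(add(SZ, mul(SZ, SSZ))), mul(Z, Z))))
  step 9: S(S(S(add(add(SZ, mul(SZ, SSZ)), mul(Z, Z)))))
  step 10: S(S(S(add(S(add(Z, mul(SZ, SSZ))), mul(Z, Z)))))
  step 11: S(S(S(S(add(add(Z, mul(SZ, SSZ)), mul(Z, Z))))))
  step 12: S(S(S(S(add(mul(SZ, SSZ), mul(Z, Z))))))
  step 13: S(S(S(S(add(add(SSZ, mul(Z, SSZ)), mul(Z, Z))))))
  step 14: S(S(S(S(add(S(add(SZ, mul(Z, SSZ))), mul(Z, Z))))))
  step 15: S(S(S(S(S(add(add(SZ, mul(Z, SSZ)), mul(Z, Z)))))))
  step 16: S(S(S(S(S(add(S(add(Z, mul(Z, SSZ))), mul(Z, Z)))))))
  step 17: S(S(S(S(S(S(add(add(Z, mul(Z, SSZ)), mul(Z, Z))))))))
  step 18: S(S(S(S(S(S(add(mul(Z, SSZ), mul(Z, Z))))))))
  step 19: S(S(S(S(S(S(add(Z, mul(Z, Z))))))))
  step 20: S(S(S(S(S(S(mul(Z, Z)))))))
  step 21: S^6(Z)

Answer: normal form = S^6(Z)  (in 21 steps)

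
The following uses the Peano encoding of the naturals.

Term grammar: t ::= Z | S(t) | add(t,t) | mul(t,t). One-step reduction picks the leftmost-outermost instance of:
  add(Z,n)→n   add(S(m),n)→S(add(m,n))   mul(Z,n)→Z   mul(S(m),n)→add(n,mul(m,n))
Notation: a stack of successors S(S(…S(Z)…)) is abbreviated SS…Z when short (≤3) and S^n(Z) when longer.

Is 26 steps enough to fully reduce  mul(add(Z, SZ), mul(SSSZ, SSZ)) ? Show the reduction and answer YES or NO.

Answer: YES — reaches normal form S^6(Z) in 23 ≤ 26 steps

Reduction:
  start: mul(add(Z, SZ), mul(SSSZ, SSZ))
  →1  mul(SZ, mul(SSSZ, SSZ))
  →2  add(mul(SSSZ, SSZ), mul(Z, mul(SSSZ, SSZ)))
  →3  add(add(SSZ, mul(SSZ, SSZ)), mul(Z, mul(SSSZ, SSZ)))
  →4  add(S(add(SZ, mul(SSZ, SSZ))), mul(Z, mul(SSSZ, SSZ)))
  →5  S(add(add(SZ, mul(SSZ, SSZ)), mul(Z, mul(SSSZ, SSZ))))
  →6  S(add(S(add(Z, mul(SSZ, SSZ))), mul(Z, mul(SSSZ, SSZ))))
  →7  S(S(add(add(Z, mul(SSZ, SSZ)), mul(Z, mul(SSSZ, SSZ)))))
  →8  S(S(add(mul(SSZ, SSZ), mul(Z, mul(SSSZ, SSZ)))))
  →9  S(S(add(add(SSZ, mul(SZ, SSZ)), mul(Z, mul(SSSZ, SSZ)))))
  →10  S(S(add(S(add(SZ, mul(SZ, SSZ))), mul(Z, mul(SSSZ, SSZ)))))
  →11  S(S(S(add(add(SZ, mul(SZ, SSZ)), mul(Z, mul(SSSZ, SSZ))))))
  →12  S(S(S(add(S(add(Z, mul(SZ, SSZ))), mul(Z, mul(SSSZ, SSZ))))))
  →13  S(S(S(S(add(add(Z, mul(SZ, SSZ)), mul(Z, mul(SSSZ, SSZ)))))))
  →14  S(S(S(S(add(mul(SZ, SSZ), mul(Z, mul(SSSZ, SSZ)))))))
  →15  S(S(S(S(add(add(SSZ, mul(Z, SSZ)), mul(Z, mul(SSSZ, SSZ)))))))
  →16  S(S(S(S(add(S(add(SZ, mul(Z, SSZ))), mul(Z, mul(SSSZ, SSZ)))))))
  →17  S(S(S(S(S(add(add(SZ, mul(Z, SSZ)), mul(Z, mul(SSSZ, SSZ))))))))
  →18  S(S(S(S(S(add(S(add(Z, mul(Z, SSZ))), mul(Z, mul(SSSZ, SSZ))))))))
  →19  S(S(S(S(S(S(add(add(Z, mul(Z, SSZ)), mul(Z, mul(SSSZ, SSZ)))))))))
  →20  S(S(S(S(S(S(add(mul(Z, SSZ), mul(Z, mul(SSSZ, SSZ)))))))))
  →21  S(S(S(S(S(S(add(Z, mul(Z, mul(SSSZ, SSZ)))))))))
  →22  S(S(S(S(S(S(mul(Z, mul(SSSZ, SSZ))))))))
  →23  S^6(Z)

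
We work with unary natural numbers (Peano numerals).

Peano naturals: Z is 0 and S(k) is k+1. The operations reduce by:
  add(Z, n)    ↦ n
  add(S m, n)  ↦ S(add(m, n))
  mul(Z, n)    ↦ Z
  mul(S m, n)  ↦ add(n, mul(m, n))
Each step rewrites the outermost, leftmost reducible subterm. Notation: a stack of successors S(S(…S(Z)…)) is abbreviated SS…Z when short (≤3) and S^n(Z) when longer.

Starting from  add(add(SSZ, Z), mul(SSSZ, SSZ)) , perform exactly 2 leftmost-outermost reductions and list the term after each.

  start: add(add(SSZ, Z), mul(SSSZ, SSZ))
  step 1: add(S(add(SZ, Z)), mul(SSSZ, SSZ))
  step 2: S(add(add(SZ, Z), mul(SSSZ, SSZ)))

Answer: after 2 steps: S(add(add(SZ, Z), mul(SSSZ, SSZ)))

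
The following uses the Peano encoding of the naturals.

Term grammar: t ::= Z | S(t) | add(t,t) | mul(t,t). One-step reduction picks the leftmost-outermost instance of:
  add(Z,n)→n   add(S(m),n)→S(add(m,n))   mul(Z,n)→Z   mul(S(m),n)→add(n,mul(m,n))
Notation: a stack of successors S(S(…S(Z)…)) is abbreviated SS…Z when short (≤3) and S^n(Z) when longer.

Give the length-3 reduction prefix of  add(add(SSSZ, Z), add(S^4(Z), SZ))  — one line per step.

  start: add(add(SSSZ, Z), add(S^4(Z), SZ))
  step 1: add(S(add(SSZ, Z)), add(S^4(Z), SZ))
  step 2: S(add(add(SSZ, Z), add(S^4(Z), SZ)))
  step 3: S(add(S(add(SZ, Z)), add(S^4(Z), SZ)))

Answer: after 3 steps: S(add(S(add(SZ, Z)), add(S^4(Z), SZ)))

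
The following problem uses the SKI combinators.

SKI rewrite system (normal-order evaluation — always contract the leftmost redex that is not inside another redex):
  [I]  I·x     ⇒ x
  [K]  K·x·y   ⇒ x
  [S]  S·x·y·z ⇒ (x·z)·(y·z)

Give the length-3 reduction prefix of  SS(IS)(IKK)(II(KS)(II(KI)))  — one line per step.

Answer: after 3 steps: KK(II(KS)(II(KI)))(IS(IKK)(II(KS)(II(KI))))

Derivation:
  start: SS(IS)(IKK)(II(KS)(II(KI)))
  →1  S(IKK)(IS(IKK))(II(KS)(II(KI)))
  →2  IKK(II(KS)(II(KI)))(IS(IKK)(II(KS)(II(KI))))
  →3  KK(II(KS)(II(KI)))(IS(IKK)(II(KS)(II(KI))))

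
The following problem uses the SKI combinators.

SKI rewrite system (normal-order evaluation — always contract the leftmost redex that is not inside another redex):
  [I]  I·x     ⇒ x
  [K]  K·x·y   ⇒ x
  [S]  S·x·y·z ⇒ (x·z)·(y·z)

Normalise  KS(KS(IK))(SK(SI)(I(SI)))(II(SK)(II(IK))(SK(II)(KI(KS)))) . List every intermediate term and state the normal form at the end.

Answer: normal form = S(SI)I  (in 11 steps)

Derivation:
  start: KS(KS(IK))(SK(SI)(I(SI)))(II(SK)(II(IK))(SK(II)(KI(KS))))
  step 1: S(SK(SI)(I(SI)))(II(SK)(II(IK))(SK(II)(KI(KS))))
  step 2: S(K(I(SI))(SI(I(SI))))(II(SK)(II(IK))(SK(II)(KI(KS))))
  step 3: S(I(SI))(II(SK)(II(IK))(SK(II)(KI(KS))))
  step 4: S(SI)(II(SK)(II(IK))(SK(II)(KI(KS))))
  step 5: S(SI)(I(SK)(II(IK))(SK(II)(KI(KS))))
  step 6: S(SI)(SK(II(IK))(SK(II)(KI(KS))))
  step 7: S(SI)(K(SK(II)(KI(KS)))(II(IK)(SK(II)(KI(KS)))))
  step 8: S(SI)(SK(II)(KI(KS)))
  step 9: S(SI)(K(KI(KS))(II(KI(KS))))
  step 10: S(SI)(KI(KS))
  step 11: S(SI)I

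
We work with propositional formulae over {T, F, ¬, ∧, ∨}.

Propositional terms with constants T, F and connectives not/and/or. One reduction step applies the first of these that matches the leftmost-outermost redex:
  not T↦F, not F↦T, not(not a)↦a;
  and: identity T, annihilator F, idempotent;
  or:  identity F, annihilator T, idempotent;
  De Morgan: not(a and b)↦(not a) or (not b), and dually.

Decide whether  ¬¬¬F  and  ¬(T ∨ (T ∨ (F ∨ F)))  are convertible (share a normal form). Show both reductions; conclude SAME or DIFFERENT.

Answer: DIFFERENT — A ⇓ T, B ⇓ F

Reduction:
Term A:
  start: ¬¬¬F
  step 1: ¬F
  step 2: T

Term B:
  start: ¬(T ∨ (T ∨ (F ∨ F)))
  step 1: ¬T ∧ ¬(T ∨ (F ∨ F))
  step 2: F ∧ ¬(T ∨ (F ∨ F))
  step 3: F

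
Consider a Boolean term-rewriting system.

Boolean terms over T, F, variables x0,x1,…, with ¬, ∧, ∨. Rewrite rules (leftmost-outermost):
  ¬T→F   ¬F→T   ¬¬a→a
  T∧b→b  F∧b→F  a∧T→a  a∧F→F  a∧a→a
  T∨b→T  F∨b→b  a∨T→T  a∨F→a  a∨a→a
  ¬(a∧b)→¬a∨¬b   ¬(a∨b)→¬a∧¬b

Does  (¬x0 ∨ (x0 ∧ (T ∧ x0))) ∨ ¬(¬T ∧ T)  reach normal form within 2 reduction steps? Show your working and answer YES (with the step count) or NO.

Answer: NO — after 2 steps the term is (¬x0 ∨ x0) ∨ ¬(¬T ∧ T), not yet normal

Reduction:
  start: (¬x0 ∨ (x0 ∧ (T ∧ x0))) ∨ ¬(¬T ∧ T)
  →1  (¬x0 ∨ (x0 ∧ x0)) ∨ ¬(¬T ∧ T)
  →2  (¬x0 ∨ x0) ∨ ¬(¬T ∧ T)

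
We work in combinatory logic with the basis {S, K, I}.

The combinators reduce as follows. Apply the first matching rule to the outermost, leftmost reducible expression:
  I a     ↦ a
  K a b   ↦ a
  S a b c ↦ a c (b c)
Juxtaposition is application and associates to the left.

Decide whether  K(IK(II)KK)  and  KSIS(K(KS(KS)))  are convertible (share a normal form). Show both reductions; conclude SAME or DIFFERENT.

Term A:
  start: K(IK(II)KK)
  [1] K(K(II)KK)
  [2] K(IIK)
  [3] K(IK)
  [4] KK

Term B:
  start: KSIS(K(KS(KS)))
  [1] SS(K(KS(KS)))
  [2] SS(KS)

Answer: DIFFERENT — A ⇓ KK, B ⇓ SS(KS)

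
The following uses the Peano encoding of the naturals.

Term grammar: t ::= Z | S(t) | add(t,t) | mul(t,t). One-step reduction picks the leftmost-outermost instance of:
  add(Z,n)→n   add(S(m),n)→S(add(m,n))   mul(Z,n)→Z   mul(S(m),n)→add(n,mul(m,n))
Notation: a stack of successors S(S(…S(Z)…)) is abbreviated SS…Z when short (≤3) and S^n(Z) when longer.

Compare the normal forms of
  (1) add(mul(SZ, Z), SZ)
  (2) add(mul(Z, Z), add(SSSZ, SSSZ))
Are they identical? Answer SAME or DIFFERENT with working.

Answer: DIFFERENT — A ⇓ SZ, B ⇓ S^6(Z)

Working:
Term A:
  start: add(mul(SZ, Z), SZ)
  [1] add(add(Z, mul(Z, Z)), SZ)
  [2] add(mul(Z, Z), SZ)
  [3] add(Z, SZ)
  [4] SZ

Term B:
  start: add(mul(Z, Z), add(SSSZ, SSSZ))
  [1] add(Z, add(SSSZ, SSSZ))
  [2] add(SSSZ, SSSZ)
  [3] S(add(SSZ, SSSZ))
  [4] S(S(add(SZ, SSSZ)))
  [5] S(S(S(add(Z, SSSZ))))
  [6] S^6(Z)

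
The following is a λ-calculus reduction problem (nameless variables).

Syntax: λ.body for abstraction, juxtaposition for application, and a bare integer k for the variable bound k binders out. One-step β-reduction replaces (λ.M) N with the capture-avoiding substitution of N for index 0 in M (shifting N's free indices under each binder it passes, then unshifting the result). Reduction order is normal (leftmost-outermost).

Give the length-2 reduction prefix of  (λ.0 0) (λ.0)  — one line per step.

Answer: after 2 steps: λ.0

Working:
  start: (λ.0 0) (λ.0)
  →1  (λ.0) (λ.0)
  →2  λ.0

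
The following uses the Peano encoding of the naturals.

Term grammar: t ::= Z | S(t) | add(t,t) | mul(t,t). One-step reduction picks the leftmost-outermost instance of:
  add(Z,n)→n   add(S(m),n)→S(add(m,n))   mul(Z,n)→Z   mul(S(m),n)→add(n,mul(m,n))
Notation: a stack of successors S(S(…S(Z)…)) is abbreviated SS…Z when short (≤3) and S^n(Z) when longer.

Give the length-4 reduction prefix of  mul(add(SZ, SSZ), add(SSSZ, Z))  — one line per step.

Answer: after 4 steps: S(add(add(SSZ, Z), mul(add(Z, SSZ), add(SSSZ, Z))))

Working:
  start: mul(add(SZ, SSZ), add(SSSZ, Z))
  step 1: mul(S(add(Z, SSZ)), add(SSSZ, Z))
  step 2: add(add(SSSZ, Z), mul(add(Z, SSZ), add(SSSZ, Z)))
  step 3: add(S(add(SSZ, Z)), mul(add(Z, SSZ), add(SSSZ, Z)))
  step 4: S(add(add(SSZ, Z), mul(add(Z, SSZ), add(SSSZ, Z))))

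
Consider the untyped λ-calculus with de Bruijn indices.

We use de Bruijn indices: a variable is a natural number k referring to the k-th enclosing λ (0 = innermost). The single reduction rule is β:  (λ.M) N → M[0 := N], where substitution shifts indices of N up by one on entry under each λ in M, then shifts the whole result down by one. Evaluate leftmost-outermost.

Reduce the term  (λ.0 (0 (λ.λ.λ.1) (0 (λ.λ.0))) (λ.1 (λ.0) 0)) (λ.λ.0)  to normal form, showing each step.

Answer: normal form = λ.0  (in 5 steps)

Derivation:
  start: (λ.0 (0 (λ.λ.λ.1) (0 (λ.λ.0))) (λ.1 (λ.0) 0)) (λ.λ.0)
  step 1: (λ.λ.0) ((λ.λ.0) (λ.λ.λ.1) ((λ.λ.0) (λ.λ.0))) (λ.(λ.λ.0) (λ.0) 0)
  step 2: (λ.0) (λ.(λ.λ.0) (λ.0) 0)
  step 3: λ.(λ.λ.0) (λ.0) 0
  step 4: λ.(λ.0) 0
  step 5: λ.0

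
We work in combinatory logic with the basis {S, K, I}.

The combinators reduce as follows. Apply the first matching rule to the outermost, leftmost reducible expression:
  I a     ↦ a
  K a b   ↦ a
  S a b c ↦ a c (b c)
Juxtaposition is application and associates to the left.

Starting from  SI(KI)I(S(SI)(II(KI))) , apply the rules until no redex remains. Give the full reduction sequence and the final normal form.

  start: SI(KI)I(S(SI)(II(KI)))
  step 1: II(KII)(S(SI)(II(KI)))
  step 2: I(KII)(S(SI)(II(KI)))
  step 3: KII(S(SI)(II(KI)))
  step 4: I(S(SI)(II(KI)))
  step 5: S(SI)(II(KI))
  step 6: S(SI)(I(KI))
  step 7: S(SI)(KI)

Answer: normal form = S(SI)(KI)  (in 7 steps)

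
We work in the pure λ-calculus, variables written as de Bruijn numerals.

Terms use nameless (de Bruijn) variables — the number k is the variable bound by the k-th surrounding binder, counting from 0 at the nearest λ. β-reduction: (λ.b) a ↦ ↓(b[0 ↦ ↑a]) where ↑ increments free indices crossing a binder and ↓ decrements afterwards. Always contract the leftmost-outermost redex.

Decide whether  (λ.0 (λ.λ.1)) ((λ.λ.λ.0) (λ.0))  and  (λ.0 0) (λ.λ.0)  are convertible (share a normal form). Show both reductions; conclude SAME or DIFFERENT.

Answer: SAME — A ⇓ λ.0, B ⇓ λ.0

Working:
Term A:
  start: (λ.0 (λ.λ.1)) ((λ.λ.λ.0) (λ.0))
  [1] (λ.λ.λ.0) (λ.0) (λ.λ.1)
  [2] (λ.λ.0) (λ.λ.1)
  [3] λ.0

Term B:
  start: (λ.0 0) (λ.λ.0)
  [1] (λ.λ.0) (λ.λ.0)
  [2] λ.0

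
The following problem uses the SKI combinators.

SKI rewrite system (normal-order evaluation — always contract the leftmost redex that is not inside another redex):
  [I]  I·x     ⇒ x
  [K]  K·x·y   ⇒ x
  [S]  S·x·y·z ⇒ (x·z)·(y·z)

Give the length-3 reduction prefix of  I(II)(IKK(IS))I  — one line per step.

Answer: after 3 steps: IKK(IS)I

Derivation:
  start: I(II)(IKK(IS))I
  step 1: II(IKK(IS))I
  step 2: I(IKK(IS))I
  step 3: IKK(IS)I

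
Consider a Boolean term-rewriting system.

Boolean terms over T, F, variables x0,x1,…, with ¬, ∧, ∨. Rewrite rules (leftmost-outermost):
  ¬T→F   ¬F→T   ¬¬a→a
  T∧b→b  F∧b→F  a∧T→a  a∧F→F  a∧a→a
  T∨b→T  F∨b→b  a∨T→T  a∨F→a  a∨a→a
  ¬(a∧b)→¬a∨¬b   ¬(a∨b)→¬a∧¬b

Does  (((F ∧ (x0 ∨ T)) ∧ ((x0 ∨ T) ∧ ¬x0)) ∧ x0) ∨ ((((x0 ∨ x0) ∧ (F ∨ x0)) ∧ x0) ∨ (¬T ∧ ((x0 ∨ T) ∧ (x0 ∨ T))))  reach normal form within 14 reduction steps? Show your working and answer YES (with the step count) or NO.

Answer: YES — reaches normal form x0 in 11 ≤ 14 steps

Reduction:
  start: (((F ∧ (x0 ∨ T)) ∧ ((x0 ∨ T) ∧ ¬x0)) ∧ x0) ∨ ((((x0 ∨ x0) ∧ (F ∨ x0)) ∧ x0) ∨ (¬T ∧ ((x0 ∨ T) ∧ (x0 ∨ T))))
  step 1: ((F ∧ ((x0 ∨ T) ∧ ¬x0)) ∧ x0) ∨ ((((x0 ∨ x0) ∧ (F ∨ x0)) ∧ x0) ∨ (¬T ∧ ((x0 ∨ T) ∧ (x0 ∨ T))))
  step 2: (F ∧ x0) ∨ ((((x0 ∨ x0) ∧ (F ∨ x0)) ∧ x0) ∨ (¬T ∧ ((x0 ∨ T) ∧ (x0 ∨ T))))
  step 3: F ∨ ((((x0 ∨ x0) ∧ (F ∨ x0)) ∧ x0) ∨ (¬T ∧ ((x0 ∨ T) ∧ (x0 ∨ T))))
  step 4: (((x0 ∨ x0) ∧ (F ∨ x0)) ∧ x0) ∨ (¬T ∧ ((x0 ∨ T) ∧ (x0 ∨ T)))
  step 5: ((x0 ∧ (F ∨ x0)) ∧ x0) ∨ (¬T ∧ ((x0 ∨ T) ∧ (x0 ∨ T)))
  step 6: ((x0 ∧ x0) ∧ x0) ∨ (¬T ∧ ((x0 ∨ T) ∧ (x0 ∨ T)))
  step 7: (x0 ∧ x0) ∨ (¬T ∧ ((x0 ∨ T) ∧ (x0 ∨ T)))
  step 8: x0 ∨ (¬T ∧ ((x0 ∨ T) ∧ (x0 ∨ T)))
  step 9: x0 ∨ (F ∧ ((x0 ∨ T) ∧ (x0 ∨ T)))
  step 10: x0 ∨ F
  step 11: x0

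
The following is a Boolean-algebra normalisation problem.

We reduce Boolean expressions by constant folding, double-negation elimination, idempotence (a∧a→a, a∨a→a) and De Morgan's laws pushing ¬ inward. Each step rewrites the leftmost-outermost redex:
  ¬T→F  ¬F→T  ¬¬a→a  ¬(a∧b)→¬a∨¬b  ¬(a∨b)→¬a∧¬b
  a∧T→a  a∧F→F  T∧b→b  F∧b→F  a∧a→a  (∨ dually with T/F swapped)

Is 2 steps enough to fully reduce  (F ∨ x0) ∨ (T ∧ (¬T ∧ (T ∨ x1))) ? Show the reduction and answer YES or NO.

Answer: NO — after 2 steps the term is x0 ∨ (¬T ∧ (T ∨ x1)), not yet normal

Working:
  start: (F ∨ x0) ∨ (T ∧ (¬T ∧ (T ∨ x1)))
  →1  x0 ∨ (T ∧ (¬T ∧ (T ∨ x1)))
  →2  x0 ∨ (¬T ∧ (T ∨ x1))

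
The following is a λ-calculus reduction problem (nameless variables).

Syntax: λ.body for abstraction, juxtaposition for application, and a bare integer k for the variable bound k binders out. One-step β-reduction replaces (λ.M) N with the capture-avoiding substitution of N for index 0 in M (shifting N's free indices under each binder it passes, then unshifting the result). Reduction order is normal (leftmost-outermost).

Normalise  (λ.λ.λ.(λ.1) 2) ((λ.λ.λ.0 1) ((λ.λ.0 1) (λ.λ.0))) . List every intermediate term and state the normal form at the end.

Answer: normal form = λ.λ.0  (in 2 steps)

Derivation:
  start: (λ.λ.λ.(λ.1) 2) ((λ.λ.λ.0 1) ((λ.λ.0 1) (λ.λ.0)))
  step 1: λ.λ.(λ.1) ((λ.λ.λ.0 1) ((λ.λ.0 1) (λ.λ.0)))
  step 2: λ.λ.0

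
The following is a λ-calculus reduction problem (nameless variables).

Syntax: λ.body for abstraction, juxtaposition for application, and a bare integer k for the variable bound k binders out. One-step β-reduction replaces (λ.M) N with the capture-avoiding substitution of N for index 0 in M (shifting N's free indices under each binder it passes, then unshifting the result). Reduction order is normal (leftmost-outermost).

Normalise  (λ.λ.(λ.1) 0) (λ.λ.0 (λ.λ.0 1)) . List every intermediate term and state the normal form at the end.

  start: (λ.λ.(λ.1) 0) (λ.λ.0 (λ.λ.0 1))
  →1  λ.(λ.1) 0
  →2  λ.0

Answer: normal form = λ.0  (in 2 steps)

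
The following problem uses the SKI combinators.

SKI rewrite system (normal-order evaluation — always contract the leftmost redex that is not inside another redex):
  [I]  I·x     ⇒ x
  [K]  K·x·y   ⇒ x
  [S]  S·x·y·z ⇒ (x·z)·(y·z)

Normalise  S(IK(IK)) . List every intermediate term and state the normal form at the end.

Answer: normal form = S(KK)  (in 2 steps)

Working:
  start: S(IK(IK))
  [1] S(K(IK))
  [2] S(KK)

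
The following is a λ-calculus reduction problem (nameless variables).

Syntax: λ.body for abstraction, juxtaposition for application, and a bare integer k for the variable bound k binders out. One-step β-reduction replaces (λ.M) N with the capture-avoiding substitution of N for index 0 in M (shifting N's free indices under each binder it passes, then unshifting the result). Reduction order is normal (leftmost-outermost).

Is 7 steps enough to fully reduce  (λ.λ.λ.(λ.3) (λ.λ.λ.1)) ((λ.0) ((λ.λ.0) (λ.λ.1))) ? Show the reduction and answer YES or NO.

  start: (λ.λ.λ.(λ.3) (λ.λ.λ.1)) ((λ.0) ((λ.λ.0) (λ.λ.1)))
  [1] λ.λ.(λ.(λ.0) ((λ.λ.0) (λ.λ.1))) (λ.λ.λ.1)
  [2] λ.λ.(λ.0) ((λ.λ.0) (λ.λ.1))
  [3] λ.λ.(λ.λ.0) (λ.λ.1)
  [4] λ.λ.λ.0

Answer: YES — reaches normal form λ.λ.λ.0 in 4 ≤ 7 steps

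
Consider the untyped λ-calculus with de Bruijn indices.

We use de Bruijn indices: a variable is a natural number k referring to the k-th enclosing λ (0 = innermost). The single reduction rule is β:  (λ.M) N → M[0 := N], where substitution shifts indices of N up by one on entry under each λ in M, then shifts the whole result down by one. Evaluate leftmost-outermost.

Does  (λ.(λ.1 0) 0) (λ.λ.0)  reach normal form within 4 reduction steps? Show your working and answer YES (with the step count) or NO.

Answer: YES — reaches normal form λ.0 in 3 ≤ 4 steps

Working:
  start: (λ.(λ.1 0) 0) (λ.λ.0)
  →1  (λ.(λ.λ.0) 0) (λ.λ.0)
  →2  (λ.λ.0) (λ.λ.0)
  →3  λ.0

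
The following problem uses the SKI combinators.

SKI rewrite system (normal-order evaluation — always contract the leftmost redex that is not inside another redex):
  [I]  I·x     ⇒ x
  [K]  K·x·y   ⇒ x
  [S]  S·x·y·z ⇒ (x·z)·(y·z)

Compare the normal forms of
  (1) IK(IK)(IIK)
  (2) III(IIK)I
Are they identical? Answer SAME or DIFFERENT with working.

Answer: DIFFERENT — A ⇓ K, B ⇓ KI

Derivation:
Term A:
  start: IK(IK)(IIK)
  [1] K(IK)(IIK)
  [2] IK
  [3] K

Term B:
  start: III(IIK)I
  [1] II(IIK)I
  [2] I(IIK)I
  [3] IIKI
  [4] IKI
  [5] KI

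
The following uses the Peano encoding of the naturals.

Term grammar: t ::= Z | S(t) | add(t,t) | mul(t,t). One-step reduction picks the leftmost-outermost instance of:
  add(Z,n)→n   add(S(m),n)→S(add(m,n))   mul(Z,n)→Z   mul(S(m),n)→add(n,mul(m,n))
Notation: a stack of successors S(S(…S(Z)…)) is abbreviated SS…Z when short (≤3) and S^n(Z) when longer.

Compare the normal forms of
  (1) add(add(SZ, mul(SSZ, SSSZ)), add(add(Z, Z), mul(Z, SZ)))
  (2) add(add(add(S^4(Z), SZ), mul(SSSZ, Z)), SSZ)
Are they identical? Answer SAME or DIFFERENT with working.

Answer: SAME — A ⇓ S^7(Z), B ⇓ S^7(Z)

Derivation:
Term A:
  start: add(add(SZ, mul(SSZ, SSSZ)), add(add(Z, Z), mul(Z, SZ)))
  step 1: add(S(add(Z, mul(SSZ, SSSZ))), add(add(Z, Z), mul(Z, SZ)))
  step 2: S(add(add(Z, mul(SSZ, SSSZ)), add(add(Z, Z), mul(Z, SZ))))
  step 3: S(add(mul(SSZ, SSSZ), add(add(Z, Z), mul(Z, SZ))))
  step 4: S(add(add(SSSZ, mul(SZ, SSSZ)), add(add(Z, Z), mul(Z, SZ))))
  step 5: S(add(S(add(SSZ, mul(SZ, SSSZ))), add(add(Z, Z), mul(Z, SZ))))
  step 6: S(S(add(add(SSZ, mul(SZ, SSSZ)), add(add(Z, Z), mul(Z, SZ)))))
  step 7: S(S(add(S(add(SZ, mul(SZ, SSSZ))), add(add(Z, Z), mul(Z, SZ)))))
  step 8: S(S(S(add(add(SZ, mul(SZ, SSSZ)), add(add(Z, Z), mul(Z, SZ))))))
  step 9: S(S(S(add(S(add(Z, mul(SZ, SSSZ))), add(add(Z, Z), mul(Z, SZ))))))
  step 10: S(S(S(S(add(add(Z, mul(SZ, SSSZ)), add(add(Z, Z), mul(Z, SZ)))))))
  step 11: S(S(S(S(add(mul(SZ, SSSZ), add(add(Z, Z), mul(Z, SZ)))))))
  step 12: S(S(S(S(add(add(SSSZ, mul(Z, SSSZ)), add(add(Z, Z), mul(Z, SZ)))))))
  step 13: S(S(S(S(add(S(add(SSZ, mul(Z, SSSZ))), add(add(Z, Z), mul(Z, SZ)))))))
  step 14: S(S(S(S(S(add(add(SSZ, mul(Z, SSSZ)), add(add(Z, Z), mul(Z, SZ))))))))
  step 15: S(S(S(S(S(add(S(add(SZ, mul(Z, SSSZ))), add(add(Z, Z), mul(Z, SZ))))))))
  step 16: S(S(S(S(S(S(add(add(SZ, mul(Z, SSSZ)), add(add(Z, Z), mul(Z, SZ)))))))))
  step 17: S(S(S(S(S(S(add(S(add(Z, mul(Z, SSSZ))), add(add(Z, Z), mul(Z, SZ)))))))))
  step 18: S(S(S(S(S(S(S(add(add(Z, mul(Z, SSSZ)), add(add(Z, Z), mul(Z, SZ))))))))))
  step 19: S(S(S(S(S(S(S(add(mul(Z, SSSZ), add(add(Z, Z), mul(Z, SZ))))))))))
  step 20: S(S(S(S(S(S(S(add(Z, add(add(Z, Z), mul(Z, SZ))))))))))
  step 21: S(S(S(S(S(S(S(add(add(Z, Z), mul(Z, SZ)))))))))
  step 22: S(S(S(S(S(S(S(add(Z, mul(Z, SZ)))))))))
  step 23: S(S(S(S(S(S(S(mul(Z, SZ))))))))
  step 24: S^7(Z)

Term B:
  start: add(add(add(S^4(Z), SZ), mul(SSSZ, Z)), SSZ)
  step 1: add(add(S(add(SSSZ, SZ)), mul(SSSZ, Z)), SSZ)
  step 2: add(S(add(add(SSSZ, SZ), mul(SSSZ, Z))), SSZ)
  step 3: S(add(add(add(SSSZ, SZ), mul(SSSZ, Z)), SSZ))
  step 4: S(add(add(S(add(SSZ, SZ)), mul(SSSZ, Z)), SSZ))
  step 5: S(add(S(add(add(SSZ, SZ), mul(SSSZ, Z))), SSZ))
  step 6: S(S(add(add(add(SSZ, SZ), mul(SSSZ, Z)), SSZ)))
  step 7: S(S(add(add(S(add(SZ, SZ)), mul(SSSZ, Z)), SSZ)))
  step 8: S(S(add(S(add(add(SZ, SZ), mul(SSSZ, Z))), SSZ)))
  step 9: S(S(S(add(add(add(SZ, SZ), mul(SSSZ, Z)), SSZ))))
  step 10: S(S(S(add(add(S(add(Z, SZ)), mul(SSSZ, Z)), SSZ))))
  step 11: S(S(S(add(S(add(add(Z, SZ), mul(SSSZ, Z))), SSZ))))
  step 12: S(S(S(S(add(add(add(Z, SZ), mul(SSSZ, Z)), SSZ)))))
  step 13: S(S(S(S(add(add(SZ, mul(SSSZ, Z)), SSZ)))))
  step 14: S(S(S(S(add(S(add(Z, mul(SSSZ, Z))), SSZ)))))
  step 15: S(S(S(S(S(add(add(Z, mul(SSSZ, Z)), SSZ))))))
  step 16: S(S(S(S(S(add(mul(SSSZ, Z), SSZ))))))
  step 17: S(S(S(S(S(add(add(Z, mul(SSZ, Z)), SSZ))))))
  step 18: S(S(S(S(S(add(mul(SSZ, Z), SSZ))))))
  step 19: S(S(S(S(S(add(add(Z, mul(SZ, Z)), SSZ))))))
  step 20: S(S(S(S(S(add(mul(SZ, Z), SSZ))))))
  step 21: S(S(S(S(S(add(add(Z, mul(Z, Z)), SSZ))))))
  step 22: S(S(S(S(S(add(mul(Z, Z), SSZ))))))
  step 23: S(S(S(S(S(add(Z, SSZ))))))
  step 24: S^7(Z)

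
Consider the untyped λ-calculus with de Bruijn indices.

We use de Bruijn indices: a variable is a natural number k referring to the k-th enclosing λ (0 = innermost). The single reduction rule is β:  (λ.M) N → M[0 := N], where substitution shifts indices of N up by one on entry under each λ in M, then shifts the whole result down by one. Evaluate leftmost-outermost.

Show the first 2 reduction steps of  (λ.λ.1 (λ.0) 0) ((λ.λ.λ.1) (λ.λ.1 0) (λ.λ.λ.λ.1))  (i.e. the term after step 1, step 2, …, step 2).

Answer: after 2 steps: λ.(λ.λ.1) (λ.λ.λ.λ.1) (λ.0) 0

Reduction:
  start: (λ.λ.1 (λ.0) 0) ((λ.λ.λ.1) (λ.λ.1 0) (λ.λ.λ.λ.1))
  step 1: λ.(λ.λ.λ.1) (λ.λ.1 0) (λ.λ.λ.λ.1) (λ.0) 0
  step 2: λ.(λ.λ.1) (λ.λ.λ.λ.1) (λ.0) 0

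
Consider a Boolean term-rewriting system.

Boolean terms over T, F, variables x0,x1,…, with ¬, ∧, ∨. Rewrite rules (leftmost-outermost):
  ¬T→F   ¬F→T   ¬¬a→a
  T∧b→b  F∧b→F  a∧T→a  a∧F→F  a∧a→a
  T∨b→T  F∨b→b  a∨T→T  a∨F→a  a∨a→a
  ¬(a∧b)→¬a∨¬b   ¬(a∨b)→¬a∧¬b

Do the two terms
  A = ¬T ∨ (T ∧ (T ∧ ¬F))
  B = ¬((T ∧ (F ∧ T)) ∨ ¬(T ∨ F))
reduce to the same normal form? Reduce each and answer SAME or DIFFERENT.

Term A:
  start: ¬T ∨ (T ∧ (T ∧ ¬F))
  →1  F ∨ (T ∧ (T ∧ ¬F))
  →2  T ∧ (T ∧ ¬F)
  →3  T ∧ ¬F
  →4  ¬F
  →5  T

Term B:
  start: ¬((T ∧ (F ∧ T)) ∨ ¬(T ∨ F))
  →1  ¬(T ∧ (F ∧ T)) ∧ ¬¬(T ∨ F)
  →2  (¬T ∨ ¬(F ∧ T)) ∧ ¬¬(T ∨ F)
  →3  (F ∨ ¬(F ∧ T)) ∧ ¬¬(T ∨ F)
  →4  ¬(F ∧ T) ∧ ¬¬(T ∨ F)
  →5  (¬F ∨ ¬T) ∧ ¬¬(T ∨ F)
  →6  (T ∨ ¬T) ∧ ¬¬(T ∨ F)
  →7  T ∧ ¬¬(T ∨ F)
  →8  ¬¬(T ∨ F)
  →9  T ∨ F
  →10  T

Answer: SAME — A ⇓ T, B ⇓ T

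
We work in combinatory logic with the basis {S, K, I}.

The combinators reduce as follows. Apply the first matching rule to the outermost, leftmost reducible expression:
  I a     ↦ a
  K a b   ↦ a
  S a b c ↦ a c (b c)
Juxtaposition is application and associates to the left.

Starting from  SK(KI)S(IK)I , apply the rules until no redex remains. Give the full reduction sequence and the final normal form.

Answer: normal form = SKI  (in 3 steps)

Working:
  start: SK(KI)S(IK)I
  step 1: KS(KIS)(IK)I
  step 2: S(IK)I
  step 3: SKI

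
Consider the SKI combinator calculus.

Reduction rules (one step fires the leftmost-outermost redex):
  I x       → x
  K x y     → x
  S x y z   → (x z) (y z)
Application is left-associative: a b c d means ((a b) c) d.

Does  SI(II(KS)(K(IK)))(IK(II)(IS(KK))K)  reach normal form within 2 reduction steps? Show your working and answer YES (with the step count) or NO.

Answer: NO — after 2 steps the term is IK(II)(IS(KK))K(II(KS)(K(IK))(IK(II)(IS(KK))K)), not yet normal

Reduction:
  start: SI(II(KS)(K(IK)))(IK(II)(IS(KK))K)
  step 1: I(IK(II)(IS(KK))K)(II(KS)(K(IK))(IK(II)(IS(KK))K))
  step 2: IK(II)(IS(KK))K(II(KS)(K(IK))(IK(II)(IS(KK))K))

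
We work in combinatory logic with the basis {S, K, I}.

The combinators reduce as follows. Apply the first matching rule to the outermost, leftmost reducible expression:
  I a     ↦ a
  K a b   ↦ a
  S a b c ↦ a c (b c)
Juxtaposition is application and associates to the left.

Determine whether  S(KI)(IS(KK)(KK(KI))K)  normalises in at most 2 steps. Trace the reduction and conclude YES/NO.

  start: S(KI)(IS(KK)(KK(KI))K)
  step 1: S(KI)(S(KK)(KK(KI))K)
  step 2: S(KI)(KKK(KK(KI)K))

Answer: NO — after 2 steps the term is S(KI)(KKK(KK(KI)K)), not yet normal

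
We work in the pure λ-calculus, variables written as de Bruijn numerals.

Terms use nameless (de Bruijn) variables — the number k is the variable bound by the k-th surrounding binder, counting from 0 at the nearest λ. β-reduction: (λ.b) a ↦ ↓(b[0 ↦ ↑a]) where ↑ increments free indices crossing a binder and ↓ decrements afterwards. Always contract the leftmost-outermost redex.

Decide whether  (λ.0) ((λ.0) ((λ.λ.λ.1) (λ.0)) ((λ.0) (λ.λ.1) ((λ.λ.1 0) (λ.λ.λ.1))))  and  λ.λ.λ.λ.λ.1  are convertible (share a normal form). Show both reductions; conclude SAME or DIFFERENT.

Term A:
  start: (λ.0) ((λ.0) ((λ.λ.λ.1) (λ.0)) ((λ.0) (λ.λ.1) ((λ.λ.1 0) (λ.λ.λ.1))))
  [1] (λ.0) ((λ.λ.λ.1) (λ.0)) ((λ.0) (λ.λ.1) ((λ.λ.1 0) (λ.λ.λ.1)))
  [2] (λ.λ.λ.1) (λ.0) ((λ.0) (λ.λ.1) ((λ.λ.1 0) (λ.λ.λ.1)))
  [3] (λ.λ.1) ((λ.0) (λ.λ.1) ((λ.λ.1 0) (λ.λ.λ.1)))
  [4] λ.(λ.0) (λ.λ.1) ((λ.λ.1 0) (λ.λ.λ.1))
  [5] λ.(λ.λ.1) ((λ.λ.1 0) (λ.λ.λ.1))
  [6] λ.λ.(λ.λ.1 0) (λ.λ.λ.1)
  [7] λ.λ.λ.(λ.λ.λ.1) 0
  [8] λ.λ.λ.λ.λ.1

Term B:
  start: λ.λ.λ.λ.λ.1

Answer: SAME — A ⇓ λ.λ.λ.λ.λ.1, B ⇓ λ.λ.λ.λ.λ.1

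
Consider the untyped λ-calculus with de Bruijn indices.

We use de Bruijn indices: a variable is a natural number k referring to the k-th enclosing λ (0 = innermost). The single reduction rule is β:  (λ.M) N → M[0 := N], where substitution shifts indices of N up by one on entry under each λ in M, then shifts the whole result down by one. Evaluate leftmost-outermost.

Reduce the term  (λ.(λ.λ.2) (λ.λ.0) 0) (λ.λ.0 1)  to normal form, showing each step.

  start: (λ.(λ.λ.2) (λ.λ.0) 0) (λ.λ.0 1)
  step 1: (λ.λ.λ.λ.0 1) (λ.λ.0) (λ.λ.0 1)
  step 2: (λ.λ.λ.0 1) (λ.λ.0 1)
  step 3: λ.λ.0 1

Answer: normal form = λ.λ.0 1  (in 3 steps)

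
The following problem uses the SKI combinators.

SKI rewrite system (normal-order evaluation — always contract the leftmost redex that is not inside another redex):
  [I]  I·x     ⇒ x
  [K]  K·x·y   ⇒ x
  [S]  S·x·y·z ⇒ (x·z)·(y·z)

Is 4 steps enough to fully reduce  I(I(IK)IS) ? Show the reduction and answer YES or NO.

  start: I(I(IK)IS)
  [1] I(IK)IS
  [2] IKIS
  [3] KIS
  [4] I

Answer: YES — reaches normal form I in 4 ≤ 4 steps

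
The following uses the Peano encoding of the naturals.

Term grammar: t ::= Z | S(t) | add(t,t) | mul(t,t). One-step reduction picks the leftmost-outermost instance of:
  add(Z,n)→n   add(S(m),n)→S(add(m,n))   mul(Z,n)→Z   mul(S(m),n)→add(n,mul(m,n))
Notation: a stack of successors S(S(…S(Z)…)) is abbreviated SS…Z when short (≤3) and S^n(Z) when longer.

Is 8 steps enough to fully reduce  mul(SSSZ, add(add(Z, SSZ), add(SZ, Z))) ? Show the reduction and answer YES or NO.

  start: mul(SSSZ, add(add(Z, SSZ), add(SZ, Z)))
  →1  add(add(add(Z, SSZ), add(SZ, Z)), mul(SSZ, add(add(Z, SSZ), add(SZ, Z))))
  →2  add(add(SSZ, add(SZ, Z)), mul(SSZ, add(add(Z, SSZ), add(SZ, Z))))
  →3  add(S(add(SZ, add(SZ, Z))), mul(SSZ, add(add(Z, SSZ), add(SZ, Z))))
  →4  S(add(add(SZ, add(SZ, Z)), mul(SSZ, add(add(Z, SSZ), add(SZ, Z)))))
  →5  S(add(S(add(Z, add(SZ, Z))), mul(SSZ, add(add(Z, SSZ), add(SZ, Z)))))
  →6  S(S(add(add(Z, add(SZ, Z)), mul(SSZ, add(add(Z, SSZ), add(SZ, Z))))))
  →7  S(S(add(add(SZ, Z), mul(SSZ, add(add(Z, SSZ), add(SZ, Z))))))
  →8  S(S(add(S(add(Z, Z)), mul(SSZ, add(add(Z, SSZ), add(SZ, Z))))))

Answer: NO — after 8 steps the term is S(S(add(S(add(Z, Z)), mul(SSZ, add(add(Z, SSZ), add(SZ, Z)))))), not yet normal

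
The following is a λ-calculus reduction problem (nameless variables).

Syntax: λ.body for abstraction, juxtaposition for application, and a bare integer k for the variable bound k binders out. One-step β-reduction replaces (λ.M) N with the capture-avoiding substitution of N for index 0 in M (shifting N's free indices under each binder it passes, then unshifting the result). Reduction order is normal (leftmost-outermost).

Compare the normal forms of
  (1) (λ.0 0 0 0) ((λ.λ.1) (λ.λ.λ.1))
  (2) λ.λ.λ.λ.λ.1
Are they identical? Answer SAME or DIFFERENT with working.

Answer: SAME — A ⇓ λ.λ.λ.λ.λ.1, B ⇓ λ.λ.λ.λ.λ.1

Working:
Term A:
  start: (λ.0 0 0 0) ((λ.λ.1) (λ.λ.λ.1))
  step 1: (λ.λ.1) (λ.λ.λ.1) ((λ.λ.1) (λ.λ.λ.1)) ((λ.λ.1) (λ.λ.λ.1)) ((λ.λ.1) (λ.λ.λ.1))
  step 2: (λ.λ.λ.λ.1) ((λ.λ.1) (λ.λ.λ.1)) ((λ.λ.1) (λ.λ.λ.1)) ((λ.λ.1) (λ.λ.λ.1))
  step 3: (λ.λ.λ.1) ((λ.λ.1) (λ.λ.λ.1)) ((λ.λ.1) (λ.λ.λ.1))
  step 4: (λ.λ.1) ((λ.λ.1) (λ.λ.λ.1))
  step 5: λ.(λ.λ.1) (λ.λ.λ.1)
  step 6: λ.λ.λ.λ.λ.1

Term B:
  start: λ.λ.λ.λ.λ.1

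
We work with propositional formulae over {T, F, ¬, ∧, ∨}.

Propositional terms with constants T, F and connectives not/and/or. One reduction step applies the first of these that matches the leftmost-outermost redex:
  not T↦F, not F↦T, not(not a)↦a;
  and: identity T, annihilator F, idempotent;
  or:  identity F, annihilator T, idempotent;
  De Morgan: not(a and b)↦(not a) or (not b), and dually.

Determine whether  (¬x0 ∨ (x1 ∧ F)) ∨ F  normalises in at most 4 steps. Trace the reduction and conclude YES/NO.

Answer: YES — reaches normal form ¬x0 in 3 ≤ 4 steps

Reduction:
  start: (¬x0 ∨ (x1 ∧ F)) ∨ F
  [1] ¬x0 ∨ (x1 ∧ F)
  [2] ¬x0 ∨ F
  [3] ¬x0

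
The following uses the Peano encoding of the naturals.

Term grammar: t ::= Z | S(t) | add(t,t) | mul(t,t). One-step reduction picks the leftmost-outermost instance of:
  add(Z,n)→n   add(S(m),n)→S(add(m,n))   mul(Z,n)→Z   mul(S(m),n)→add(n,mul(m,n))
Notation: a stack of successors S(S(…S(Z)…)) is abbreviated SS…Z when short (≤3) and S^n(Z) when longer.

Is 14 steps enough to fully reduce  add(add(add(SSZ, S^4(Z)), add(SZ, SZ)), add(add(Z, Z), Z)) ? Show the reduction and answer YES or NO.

  start: add(add(add(SSZ, S^4(Z)), add(SZ, SZ)), add(add(Z, Z), Z))
  [1] add(add(S(add(SZ, S^4(Z))), add(SZ, SZ)), add(add(Z, Z), Z))
  [2] add(S(add(add(SZ, S^4(Z)), add(SZ, SZ))), add(add(Z, Z), Z))
  [3] S(add(add(add(SZ, S^4(Z)), add(SZ, SZ)), add(add(Z, Z), Z)))
  [4] S(add(add(S(add(Z, S^4(Z))), add(SZ, SZ)), add(add(Z, Z), Z)))
  [5] S(add(S(add(add(Z, S^4(Z)), add(SZ, SZ))), add(add(Z, Z), Z)))
  [6] S(S(add(add(add(Z, S^4(Z)), add(SZ, SZ)), add(add(Z, Z), Z))))
  [7] S(S(add(add(S^4(Z), add(SZ, SZ)), add(add(Z, Z), Z))))
  [8] S(S(add(S(add(SSSZ, add(SZ, SZ))), add(add(Z, Z), Z))))
  [9] S(S(S(add(add(SSSZ, add(SZ, SZ)), add(add(Z, Z), Z)))))
  [10] S(S(S(add(S(add(SSZ, add(SZ, SZ))), add(add(Z, Z), Z)))))
  [11] S(S(S(S(add(add(SSZ, add(SZ, SZ)), add(add(Z, Z), Z))))))
  [12] S(S(S(S(add(S(add(SZ, add(SZ, SZ))), add(add(Z, Z), Z))))))
  [13] S(S(S(S(S(add(add(SZ, add(SZ, SZ)), add(add(Z, Z), Z)))))))
  [14] S(S(S(S(S(add(S(add(Z, add(SZ, SZ))), add(add(Z, Z), Z)))))))

Answer: NO — after 14 steps the term is S(S(S(S(S(add(S(add(Z, add(SZ, SZ))), add(add(Z, Z), Z))))))), not yet normal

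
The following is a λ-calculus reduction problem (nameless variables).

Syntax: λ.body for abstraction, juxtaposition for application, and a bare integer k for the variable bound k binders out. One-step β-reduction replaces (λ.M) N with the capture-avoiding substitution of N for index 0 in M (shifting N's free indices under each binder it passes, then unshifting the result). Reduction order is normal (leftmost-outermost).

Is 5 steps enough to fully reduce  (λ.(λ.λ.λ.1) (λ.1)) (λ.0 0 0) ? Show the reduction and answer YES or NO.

  start: (λ.(λ.λ.λ.1) (λ.1)) (λ.0 0 0)
  step 1: (λ.λ.λ.1) (λ.λ.0 0 0)
  step 2: λ.λ.1

Answer: YES — reaches normal form λ.λ.1 in 2 ≤ 5 steps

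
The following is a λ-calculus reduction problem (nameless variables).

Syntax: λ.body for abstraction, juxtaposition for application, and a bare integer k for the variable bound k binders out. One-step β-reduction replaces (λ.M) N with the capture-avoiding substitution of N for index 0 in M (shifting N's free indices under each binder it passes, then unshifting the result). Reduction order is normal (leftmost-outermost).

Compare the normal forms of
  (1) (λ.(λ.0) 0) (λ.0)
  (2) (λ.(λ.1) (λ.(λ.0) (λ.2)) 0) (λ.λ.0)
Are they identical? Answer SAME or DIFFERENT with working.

Answer: SAME — A ⇓ λ.0, B ⇓ λ.0

Reduction:
Term A:
  start: (λ.(λ.0) 0) (λ.0)
  →1  (λ.0) (λ.0)
  →2  λ.0

Term B:
  start: (λ.(λ.1) (λ.(λ.0) (λ.2)) 0) (λ.λ.0)
  →1  (λ.λ.λ.0) (λ.(λ.0) (λ.λ.λ.0)) (λ.λ.0)
  →2  (λ.λ.0) (λ.λ.0)
  →3  λ.0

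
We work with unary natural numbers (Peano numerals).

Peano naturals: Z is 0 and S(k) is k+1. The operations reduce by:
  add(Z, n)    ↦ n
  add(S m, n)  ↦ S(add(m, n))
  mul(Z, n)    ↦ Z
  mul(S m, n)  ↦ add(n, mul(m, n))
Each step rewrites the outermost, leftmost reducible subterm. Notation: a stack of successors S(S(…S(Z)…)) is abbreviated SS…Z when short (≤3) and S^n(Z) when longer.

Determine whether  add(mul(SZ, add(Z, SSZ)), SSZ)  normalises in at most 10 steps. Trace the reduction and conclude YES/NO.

Answer: YES — reaches normal form S^4(Z) in 9 ≤ 10 steps

Reduction:
  start: add(mul(SZ, add(Z, SSZ)), SSZ)
  [1] add(add(add(Z, SSZ), mul(Z, add(Z, SSZ))), SSZ)
  [2] add(add(SSZ, mul(Z, add(Z, SSZ))), SSZ)
  [3] add(S(add(SZ, mul(Z, add(Z, SSZ)))), SSZ)
  [4] S(add(add(SZ, mul(Z, add(Z, SSZ))), SSZ))
  [5] S(add(S(add(Z, mul(Z, add(Z, SSZ)))), SSZ))
  [6] S(S(add(add(Z, mul(Z, add(Z, SSZ))), SSZ)))
  [7] S(S(add(mul(Z, add(Z, SSZ)), SSZ)))
  [8] S(S(add(Z, SSZ)))
  [9] S^4(Z)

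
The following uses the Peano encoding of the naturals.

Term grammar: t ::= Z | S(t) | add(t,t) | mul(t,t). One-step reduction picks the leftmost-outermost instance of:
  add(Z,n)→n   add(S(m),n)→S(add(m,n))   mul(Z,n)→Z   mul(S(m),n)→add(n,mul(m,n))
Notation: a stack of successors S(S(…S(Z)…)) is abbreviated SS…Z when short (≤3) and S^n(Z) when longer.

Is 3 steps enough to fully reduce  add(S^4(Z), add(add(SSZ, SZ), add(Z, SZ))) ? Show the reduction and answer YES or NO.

Answer: NO — after 3 steps the term is S(S(S(add(SZ, add(add(SSZ, SZ), add(Z, SZ)))))), not yet normal

Reduction:
  start: add(S^4(Z), add(add(SSZ, SZ), add(Z, SZ)))
  →1  S(add(SSSZ, add(add(SSZ, SZ), add(Z, SZ))))
  →2  S(S(add(SSZ, add(add(SSZ, SZ), add(Z, SZ)))))
  →3  S(S(S(add(SZ, add(add(SSZ, SZ), add(Z, SZ))))))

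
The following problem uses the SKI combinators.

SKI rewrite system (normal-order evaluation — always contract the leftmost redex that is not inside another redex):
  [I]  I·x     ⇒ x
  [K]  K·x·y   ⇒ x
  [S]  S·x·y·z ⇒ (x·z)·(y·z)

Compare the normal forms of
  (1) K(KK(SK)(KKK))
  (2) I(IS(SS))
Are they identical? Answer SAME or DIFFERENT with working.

Term A:
  start: K(KK(SK)(KKK))
  [1] K(K(KKK))
  [2] K(KK)

Term B:
  start: I(IS(SS))
  [1] IS(SS)
  [2] S(SS)

Answer: DIFFERENT — A ⇓ K(KK), B ⇓ S(SS)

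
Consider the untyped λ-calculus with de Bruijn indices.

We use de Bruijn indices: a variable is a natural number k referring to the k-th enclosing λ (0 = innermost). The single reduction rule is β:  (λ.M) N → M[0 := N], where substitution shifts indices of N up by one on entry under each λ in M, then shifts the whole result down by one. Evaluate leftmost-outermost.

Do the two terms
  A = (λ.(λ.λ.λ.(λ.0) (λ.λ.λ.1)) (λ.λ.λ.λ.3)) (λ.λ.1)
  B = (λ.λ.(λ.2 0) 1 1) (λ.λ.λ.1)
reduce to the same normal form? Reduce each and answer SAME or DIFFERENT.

Answer: SAME — A ⇓ λ.λ.λ.λ.λ.1, B ⇓ λ.λ.λ.λ.λ.1

Derivation:
Term A:
  start: (λ.(λ.λ.λ.(λ.0) (λ.λ.λ.1)) (λ.λ.λ.λ.3)) (λ.λ.1)
  step 1: (λ.λ.λ.(λ.0) (λ.λ.λ.1)) (λ.λ.λ.λ.3)
  step 2: λ.λ.(λ.0) (λ.λ.λ.1)
  step 3: λ.λ.λ.λ.λ.1

Term B:
  start: (λ.λ.(λ.2 0) 1 1) (λ.λ.λ.1)
  step 1: λ.(λ.(λ.λ.λ.1) 0) (λ.λ.λ.1) (λ.λ.λ.1)
  step 2: λ.(λ.λ.λ.1) (λ.λ.λ.1) (λ.λ.λ.1)
  step 3: λ.(λ.λ.1) (λ.λ.λ.1)
  step 4: λ.λ.λ.λ.λ.1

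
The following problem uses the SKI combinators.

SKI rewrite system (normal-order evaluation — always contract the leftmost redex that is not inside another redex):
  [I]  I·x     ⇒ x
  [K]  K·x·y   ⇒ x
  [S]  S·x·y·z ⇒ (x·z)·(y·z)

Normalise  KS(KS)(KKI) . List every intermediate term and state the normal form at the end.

Answer: normal form = SK  (in 2 steps)

Derivation:
  start: KS(KS)(KKI)
  [1] S(KKI)
  [2] SK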